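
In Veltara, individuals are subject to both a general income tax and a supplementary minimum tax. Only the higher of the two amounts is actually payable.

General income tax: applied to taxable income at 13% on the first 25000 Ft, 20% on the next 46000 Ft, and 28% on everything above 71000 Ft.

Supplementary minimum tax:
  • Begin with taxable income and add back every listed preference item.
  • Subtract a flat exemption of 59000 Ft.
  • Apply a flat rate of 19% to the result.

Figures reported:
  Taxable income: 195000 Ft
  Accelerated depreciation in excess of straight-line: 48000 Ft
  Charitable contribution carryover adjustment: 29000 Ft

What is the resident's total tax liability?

47170 Ft

Supplementary minimum tax:
  Adjusted income: 195000 Ft + 48000 Ft + 29000 Ft = 272000 Ft
  Less exemption 59000 Ft → base 213000 Ft
  213000 Ft × 19% = 40470 Ft

General income tax:
  25000 Ft × 13% = 3250 Ft
  46000 Ft × 20% = 9200 Ft
  124000 Ft × 28% = 34720 Ft
  → 47170 Ft

47170 Ft > 40470 Ft, so the general income tax governs.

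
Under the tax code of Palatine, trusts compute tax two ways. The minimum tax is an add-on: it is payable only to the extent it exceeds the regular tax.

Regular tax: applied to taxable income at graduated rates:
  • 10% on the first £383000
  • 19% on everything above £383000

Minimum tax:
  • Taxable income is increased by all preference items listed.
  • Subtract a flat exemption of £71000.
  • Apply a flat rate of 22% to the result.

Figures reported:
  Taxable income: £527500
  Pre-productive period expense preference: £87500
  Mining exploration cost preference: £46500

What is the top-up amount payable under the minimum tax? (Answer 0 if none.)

Regular tax:
  £383000 × 10% = £38300
  £144500 × 19% = £27455
  → £65755

Minimum tax:
  Adjusted income: £527500 + £87500 + £46500 = £661500
  Less exemption £71000 → base £590500
  £590500 × 22% = £129910

Excess of minimum tax over regular tax: £129910 − £65755 = £64155.

£64155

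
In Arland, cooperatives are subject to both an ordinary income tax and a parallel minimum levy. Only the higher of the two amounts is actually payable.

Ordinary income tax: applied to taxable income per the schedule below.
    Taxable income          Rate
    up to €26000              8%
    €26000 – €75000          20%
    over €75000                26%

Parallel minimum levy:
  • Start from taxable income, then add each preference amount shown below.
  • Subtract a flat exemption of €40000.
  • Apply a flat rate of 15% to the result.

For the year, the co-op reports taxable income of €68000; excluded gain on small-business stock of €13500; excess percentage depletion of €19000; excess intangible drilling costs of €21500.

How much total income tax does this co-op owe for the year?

€12300

Ordinary income tax:
  €26000 × 8% = €2080
  €42000 × 20% = €8400
  → €10480

Parallel minimum levy:
  Adjusted income: €68000 + €13500 + €19000 + €21500 = €122000
  Less exemption €40000 → base €82000
  €82000 × 15% = €12300

€12300 > €10480, so the parallel minimum levy is the binding amount.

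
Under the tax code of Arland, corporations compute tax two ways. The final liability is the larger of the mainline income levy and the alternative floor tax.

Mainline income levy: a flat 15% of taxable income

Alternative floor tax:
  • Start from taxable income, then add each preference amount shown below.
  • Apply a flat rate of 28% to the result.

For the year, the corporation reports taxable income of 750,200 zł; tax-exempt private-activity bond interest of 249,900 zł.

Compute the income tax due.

Mainline income levy:
  750,200 zł × 15% = 112,530 zł

Alternative floor tax:
  Adjusted income: 750,200 zł + 249,900 zł = 1,000,100 zł
  1,000,100 zł × 28% = 280,028 zł

280,028 zł > 112,530 zł, so the alternative floor tax is the binding amount.

280,028 zł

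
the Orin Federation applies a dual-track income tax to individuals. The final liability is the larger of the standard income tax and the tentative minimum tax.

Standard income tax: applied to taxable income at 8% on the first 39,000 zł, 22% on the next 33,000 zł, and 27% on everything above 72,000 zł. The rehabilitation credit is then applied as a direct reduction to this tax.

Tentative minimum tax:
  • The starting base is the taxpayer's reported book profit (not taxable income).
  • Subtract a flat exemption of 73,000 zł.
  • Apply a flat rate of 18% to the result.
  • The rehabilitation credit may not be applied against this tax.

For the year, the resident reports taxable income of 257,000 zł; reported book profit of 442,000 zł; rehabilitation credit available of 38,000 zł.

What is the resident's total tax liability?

66,420 zł

Tentative minimum tax:
  Base (reported book profit): 442,000 zł
  Less exemption 73,000 zł → base 369,000 zł
  369,000 zł × 18% = 66,420 zł

Standard income tax:
  39,000 zł × 8% = 3,120 zł
  33,000 zł × 22% = 7,260 zł
  185,000 zł × 27% = 49,950 zł
  → 60,330 zł
  Less rehabilitation credit 38,000 zł → 22,330 zł

66,420 zł > 22,330 zł, so the tentative minimum tax is the binding amount.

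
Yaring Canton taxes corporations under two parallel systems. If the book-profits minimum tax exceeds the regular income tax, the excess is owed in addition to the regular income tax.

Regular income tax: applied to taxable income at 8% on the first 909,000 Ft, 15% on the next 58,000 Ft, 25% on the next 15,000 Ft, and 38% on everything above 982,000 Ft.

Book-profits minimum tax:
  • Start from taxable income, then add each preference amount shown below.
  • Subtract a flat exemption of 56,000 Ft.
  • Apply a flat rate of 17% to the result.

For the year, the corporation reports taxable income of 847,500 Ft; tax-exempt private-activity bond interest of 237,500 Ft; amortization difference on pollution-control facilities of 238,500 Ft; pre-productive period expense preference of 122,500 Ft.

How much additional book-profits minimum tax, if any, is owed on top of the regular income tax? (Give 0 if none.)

Regular income tax:
  847,500 Ft × 8% = 67,800 Ft

Book-profits minimum tax:
  Adjusted income: 847,500 Ft + 237,500 Ft + 238,500 Ft + 122,500 Ft = 1,446,000 Ft
  Less exemption 56,000 Ft → base 1,390,000 Ft
  1,390,000 Ft × 17% = 236,300 Ft

Excess of book-profits minimum tax over regular income tax: 236,300 Ft − 67,800 Ft = 168,500 Ft.

168,500 Ft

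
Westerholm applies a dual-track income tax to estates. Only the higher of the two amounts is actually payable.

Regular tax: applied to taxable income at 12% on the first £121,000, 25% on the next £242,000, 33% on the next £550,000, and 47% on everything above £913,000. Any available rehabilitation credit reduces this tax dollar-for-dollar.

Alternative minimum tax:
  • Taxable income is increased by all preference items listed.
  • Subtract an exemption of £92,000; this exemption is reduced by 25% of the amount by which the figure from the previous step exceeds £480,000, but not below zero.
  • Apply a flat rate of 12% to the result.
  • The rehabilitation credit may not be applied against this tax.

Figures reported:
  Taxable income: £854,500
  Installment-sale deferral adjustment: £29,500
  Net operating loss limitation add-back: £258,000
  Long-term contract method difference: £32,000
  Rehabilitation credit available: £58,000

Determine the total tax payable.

£179,215

Alternative minimum tax:
  Adjusted income: £854,500 + £29,500 + £258,000 + £32,000 = £1,174,000
  Exemption: 25% × (£1,174,000 − £480,000) = £173,500 ≥ £92,000, so the exemption is fully phased out
  Base: £1,174,000 − £0 = £1,174,000
  £1,174,000 × 12% = £140,880

Regular tax:
  £121,000 × 12% = £14,520
  £242,000 × 25% = £60,500
  £491,500 × 33% = £162,195
  → £237,215
  Less rehabilitation credit £58,000 → £179,215

£179,215 > £140,880, so the regular tax governs.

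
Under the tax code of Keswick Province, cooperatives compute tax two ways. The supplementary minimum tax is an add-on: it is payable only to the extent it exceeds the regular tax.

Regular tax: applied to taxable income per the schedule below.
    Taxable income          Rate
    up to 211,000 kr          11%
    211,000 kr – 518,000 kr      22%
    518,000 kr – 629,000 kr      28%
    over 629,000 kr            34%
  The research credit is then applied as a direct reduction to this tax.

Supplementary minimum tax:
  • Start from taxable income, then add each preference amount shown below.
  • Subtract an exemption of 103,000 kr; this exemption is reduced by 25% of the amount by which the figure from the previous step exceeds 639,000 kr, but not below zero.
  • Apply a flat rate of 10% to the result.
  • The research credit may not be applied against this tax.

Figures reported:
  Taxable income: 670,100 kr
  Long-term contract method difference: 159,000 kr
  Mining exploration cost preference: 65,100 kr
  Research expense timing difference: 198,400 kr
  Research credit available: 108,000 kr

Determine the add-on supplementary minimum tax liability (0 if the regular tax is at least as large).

Supplementary minimum tax:
  Adjusted income: 670,100 kr + 159,000 kr + 65,100 kr + 198,400 kr = 1,092,600 kr
  Exemption: 25% × (1,092,600 kr − 639,000 kr) = 113,400 kr ≥ 103,000 kr, so the exemption is fully phased out
  Base: 1,092,600 kr − 0 kr = 1,092,600 kr
  1,092,600 kr × 10% = 109,260 kr

Regular tax:
  211,000 kr × 11% = 23,210 kr
  307,000 kr × 22% = 67,540 kr
  111,000 kr × 28% = 31,080 kr
  41,100 kr × 34% = 13,974 kr
  → 135,804 kr
  Less research credit 108,000 kr → 27,804 kr

Excess of supplementary minimum tax over regular tax: 109,260 kr − 27,804 kr = 81,456 kr.

81,456 kr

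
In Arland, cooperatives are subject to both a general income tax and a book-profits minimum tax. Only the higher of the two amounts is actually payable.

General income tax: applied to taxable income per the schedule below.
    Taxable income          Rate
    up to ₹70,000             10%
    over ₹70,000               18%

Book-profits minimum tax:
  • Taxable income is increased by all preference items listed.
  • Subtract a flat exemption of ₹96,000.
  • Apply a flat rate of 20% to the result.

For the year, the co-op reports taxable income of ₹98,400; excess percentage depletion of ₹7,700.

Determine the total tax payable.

General income tax:
  ₹70,000 × 10% = ₹7,000
  ₹28,400 × 18% = ₹5,112
  → ₹12,112

Book-profits minimum tax:
  Adjusted income: ₹98,400 + ₹7,700 = ₹106,100
  Less exemption ₹96,000 → base ₹10,100
  ₹10,100 × 20% = ₹2,020

₹12,112 > ₹2,020, so the general income tax governs.

₹12,112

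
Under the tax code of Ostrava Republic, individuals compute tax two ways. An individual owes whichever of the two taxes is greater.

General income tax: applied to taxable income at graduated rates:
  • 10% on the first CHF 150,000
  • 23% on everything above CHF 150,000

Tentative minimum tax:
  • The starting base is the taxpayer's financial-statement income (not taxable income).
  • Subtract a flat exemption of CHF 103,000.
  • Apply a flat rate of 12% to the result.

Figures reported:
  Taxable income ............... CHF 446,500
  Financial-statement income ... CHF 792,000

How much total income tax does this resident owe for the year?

Tentative minimum tax:
  Base (financial-statement income): CHF 792,000
  Less exemption CHF 103,000 → base CHF 689,000
  CHF 689,000 × 12% = CHF 82,680

General income tax:
  CHF 150,000 × 10% = CHF 15,000
  CHF 296,500 × 23% = CHF 68,195
  → CHF 83,195

CHF 83,195 > CHF 82,680, so the general income tax governs.

CHF 83,195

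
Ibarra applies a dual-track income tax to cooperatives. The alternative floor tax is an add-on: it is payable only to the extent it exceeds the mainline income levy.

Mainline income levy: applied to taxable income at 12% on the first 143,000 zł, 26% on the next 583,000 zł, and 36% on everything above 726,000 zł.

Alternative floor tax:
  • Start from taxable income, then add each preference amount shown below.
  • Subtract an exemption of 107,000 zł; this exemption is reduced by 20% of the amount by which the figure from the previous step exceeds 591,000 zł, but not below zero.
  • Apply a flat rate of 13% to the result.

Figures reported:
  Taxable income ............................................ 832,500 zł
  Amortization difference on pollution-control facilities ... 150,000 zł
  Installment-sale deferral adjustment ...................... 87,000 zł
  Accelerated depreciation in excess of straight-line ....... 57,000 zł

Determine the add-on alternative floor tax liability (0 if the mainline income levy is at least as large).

0 zł

Mainline income levy:
  143,000 zł × 12% = 17,160 zł
  583,000 zł × 26% = 151,580 zł
  106,500 zł × 36% = 38,340 zł
  → 207,080 zł

Alternative floor tax:
  Adjusted income: 832,500 zł + 150,000 zł + 87,000 zł + 57,000 zł = 1,126,500 zł
  Exemption: 20% × (1,126,500 zł − 591,000 zł) = 107,100 zł ≥ 107,000 zł, so the exemption is fully phased out
  Base: 1,126,500 zł − 0 zł = 1,126,500 zł
  1,126,500 zł × 13% = 146,445 zł

146,445 zł ≤ 207,080 zł, so no add-on is due.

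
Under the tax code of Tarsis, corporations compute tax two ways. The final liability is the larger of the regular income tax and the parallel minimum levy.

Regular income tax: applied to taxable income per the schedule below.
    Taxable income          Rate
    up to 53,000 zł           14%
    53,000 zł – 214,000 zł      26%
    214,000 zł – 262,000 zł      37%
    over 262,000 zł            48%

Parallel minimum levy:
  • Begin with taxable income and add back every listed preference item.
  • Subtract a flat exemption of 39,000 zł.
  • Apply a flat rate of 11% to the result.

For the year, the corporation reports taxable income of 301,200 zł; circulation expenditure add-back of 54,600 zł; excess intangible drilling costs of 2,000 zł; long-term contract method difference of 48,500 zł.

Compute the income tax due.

85,856 zł

Parallel minimum levy:
  Adjusted income: 301,200 zł + 54,600 zł + 2,000 zł + 48,500 zł = 406,300 zł
  Less exemption 39,000 zł → base 367,300 zł
  367,300 zł × 11% = 40,403 zł

Regular income tax:
  53,000 zł × 14% = 7,420 zł
  161,000 zł × 26% = 41,860 zł
  48,000 zł × 37% = 17,760 zł
  39,200 zł × 48% = 18,816 zł
  → 85,856 zł

85,856 zł > 40,403 zł, so the regular income tax governs.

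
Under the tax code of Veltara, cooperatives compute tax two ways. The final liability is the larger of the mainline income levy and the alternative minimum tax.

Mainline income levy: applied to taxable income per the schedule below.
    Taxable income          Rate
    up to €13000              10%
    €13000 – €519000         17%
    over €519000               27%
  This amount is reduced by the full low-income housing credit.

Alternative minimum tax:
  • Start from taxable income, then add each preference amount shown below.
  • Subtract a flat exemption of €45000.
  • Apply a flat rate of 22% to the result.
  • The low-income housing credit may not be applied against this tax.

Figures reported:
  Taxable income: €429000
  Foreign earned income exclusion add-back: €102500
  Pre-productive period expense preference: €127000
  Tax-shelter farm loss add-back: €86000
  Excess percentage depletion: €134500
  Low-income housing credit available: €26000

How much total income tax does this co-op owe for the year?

Mainline income levy:
  €13000 × 10% = €1300
  €416000 × 17% = €70720
  → €72020
  Less low-income housing credit €26000 → €46020

Alternative minimum tax:
  Adjusted income: €429000 + €102500 + €127000 + €86000 + €134500 = €879000
  Less exemption €45000 → base €834000
  €834000 × 22% = €183480

€183480 > €46020, so the alternative minimum tax is the binding amount.

€183480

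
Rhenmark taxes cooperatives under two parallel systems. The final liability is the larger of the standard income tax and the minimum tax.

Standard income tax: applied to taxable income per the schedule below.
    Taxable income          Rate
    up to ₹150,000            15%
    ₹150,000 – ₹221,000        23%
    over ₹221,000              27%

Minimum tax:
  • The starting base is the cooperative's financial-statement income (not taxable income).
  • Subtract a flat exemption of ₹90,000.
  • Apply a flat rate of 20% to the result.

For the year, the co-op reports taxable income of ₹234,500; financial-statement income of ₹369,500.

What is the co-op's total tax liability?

₹55,900

Standard income tax:
  ₹150,000 × 15% = ₹22,500
  ₹71,000 × 23% = ₹16,330
  ₹13,500 × 27% = ₹3,645
  → ₹42,475

Minimum tax:
  Base (financial-statement income): ₹369,500
  Less exemption ₹90,000 → base ₹279,500
  ₹279,500 × 20% = ₹55,900

₹55,900 > ₹42,475, so the minimum tax is the binding amount.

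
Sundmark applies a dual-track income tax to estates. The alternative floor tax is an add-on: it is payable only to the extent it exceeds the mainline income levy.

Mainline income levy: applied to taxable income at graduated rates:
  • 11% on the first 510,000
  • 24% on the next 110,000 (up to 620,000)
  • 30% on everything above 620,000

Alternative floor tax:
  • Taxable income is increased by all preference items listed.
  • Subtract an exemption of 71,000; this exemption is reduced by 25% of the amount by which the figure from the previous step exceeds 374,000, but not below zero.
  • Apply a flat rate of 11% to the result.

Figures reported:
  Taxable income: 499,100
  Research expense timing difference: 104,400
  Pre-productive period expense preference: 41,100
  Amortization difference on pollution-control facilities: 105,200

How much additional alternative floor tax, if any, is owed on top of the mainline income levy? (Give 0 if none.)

Mainline income levy:
  499,100 × 11% = 54,901

Alternative floor tax:
  Adjusted income: 499,100 + 104,400 + 41,100 + 105,200 = 749,800
  Exemption: 25% × (749,800 − 374,000) = 93,950 ≥ 71,000, so the exemption is fully phased out
  Base: 749,800 − 0 = 749,800
  749,800 × 11% = 82,478

Excess of alternative floor tax over mainline income levy: 82,478 − 54,901 = 27,577.

27,577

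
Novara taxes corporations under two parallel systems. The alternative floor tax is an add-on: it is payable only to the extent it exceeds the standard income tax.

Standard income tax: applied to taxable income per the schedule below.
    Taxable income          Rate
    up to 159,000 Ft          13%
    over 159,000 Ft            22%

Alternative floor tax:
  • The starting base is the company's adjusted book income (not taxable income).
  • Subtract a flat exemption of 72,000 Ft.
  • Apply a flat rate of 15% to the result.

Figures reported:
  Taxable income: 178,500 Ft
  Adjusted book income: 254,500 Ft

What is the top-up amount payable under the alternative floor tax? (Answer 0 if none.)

Standard income tax:
  159,000 Ft × 13% = 20,670 Ft
  19,500 Ft × 22% = 4,290 Ft
  → 24,960 Ft

Alternative floor tax:
  Base (adjusted book income): 254,500 Ft
  Less exemption 72,000 Ft → base 182,500 Ft
  182,500 Ft × 15% = 27,375 Ft

Excess of alternative floor tax over standard income tax: 27,375 Ft − 24,960 Ft = 2,415 Ft.

2,415 Ft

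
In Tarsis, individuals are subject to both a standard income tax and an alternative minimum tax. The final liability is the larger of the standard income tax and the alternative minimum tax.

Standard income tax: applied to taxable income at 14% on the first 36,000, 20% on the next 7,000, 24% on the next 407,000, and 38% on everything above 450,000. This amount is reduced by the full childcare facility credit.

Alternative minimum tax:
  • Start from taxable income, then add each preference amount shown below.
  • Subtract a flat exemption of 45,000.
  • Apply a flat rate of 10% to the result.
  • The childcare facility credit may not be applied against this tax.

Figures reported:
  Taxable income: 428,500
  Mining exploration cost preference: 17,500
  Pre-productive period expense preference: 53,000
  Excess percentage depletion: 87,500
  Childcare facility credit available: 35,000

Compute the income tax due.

Alternative minimum tax:
  Adjusted income: 428,500 + 17,500 + 53,000 + 87,500 = 586,500
  Less exemption 45,000 → base 541,500
  541,500 × 10% = 54,150

Standard income tax:
  36,000 × 14% = 5,040
  7,000 × 20% = 1,400
  385,500 × 24% = 92,520
  → 98,960
  Less childcare facility credit 35,000 → 63,960

63,960 > 54,150, so the standard income tax governs.

63,960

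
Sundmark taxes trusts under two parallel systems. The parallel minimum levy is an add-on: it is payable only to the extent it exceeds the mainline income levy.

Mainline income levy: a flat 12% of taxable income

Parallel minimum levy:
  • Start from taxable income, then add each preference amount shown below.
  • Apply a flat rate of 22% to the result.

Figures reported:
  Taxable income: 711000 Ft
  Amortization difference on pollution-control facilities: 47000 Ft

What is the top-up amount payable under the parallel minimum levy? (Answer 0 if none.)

81440 Ft

Parallel minimum levy:
  Adjusted income: 711000 Ft + 47000 Ft = 758000 Ft
  758000 Ft × 22% = 166760 Ft

Mainline income levy:
  711000 Ft × 12% = 85320 Ft

Excess of parallel minimum levy over mainline income levy: 166760 Ft − 85320 Ft = 81440 Ft.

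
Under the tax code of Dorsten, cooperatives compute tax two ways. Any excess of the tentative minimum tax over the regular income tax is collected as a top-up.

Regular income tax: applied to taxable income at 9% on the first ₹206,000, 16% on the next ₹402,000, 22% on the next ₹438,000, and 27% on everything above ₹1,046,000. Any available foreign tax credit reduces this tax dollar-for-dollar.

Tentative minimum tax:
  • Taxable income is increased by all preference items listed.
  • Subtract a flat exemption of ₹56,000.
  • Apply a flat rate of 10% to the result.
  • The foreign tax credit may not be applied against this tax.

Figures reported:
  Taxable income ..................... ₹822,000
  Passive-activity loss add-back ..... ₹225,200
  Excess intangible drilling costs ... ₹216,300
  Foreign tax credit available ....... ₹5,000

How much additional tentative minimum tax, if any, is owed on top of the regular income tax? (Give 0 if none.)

Regular income tax:
  ₹206,000 × 9% = ₹18,540
  ₹402,000 × 16% = ₹64,320
  ₹214,000 × 22% = ₹47,080
  → ₹129,940
  Less foreign tax credit ₹5,000 → ₹124,940

Tentative minimum tax:
  Adjusted income: ₹822,000 + ₹225,200 + ₹216,300 = ₹1,263,500
  Less exemption ₹56,000 → base ₹1,207,500
  ₹1,207,500 × 10% = ₹120,750

₹120,750 ≤ ₹124,940, so no add-on is due.

₹0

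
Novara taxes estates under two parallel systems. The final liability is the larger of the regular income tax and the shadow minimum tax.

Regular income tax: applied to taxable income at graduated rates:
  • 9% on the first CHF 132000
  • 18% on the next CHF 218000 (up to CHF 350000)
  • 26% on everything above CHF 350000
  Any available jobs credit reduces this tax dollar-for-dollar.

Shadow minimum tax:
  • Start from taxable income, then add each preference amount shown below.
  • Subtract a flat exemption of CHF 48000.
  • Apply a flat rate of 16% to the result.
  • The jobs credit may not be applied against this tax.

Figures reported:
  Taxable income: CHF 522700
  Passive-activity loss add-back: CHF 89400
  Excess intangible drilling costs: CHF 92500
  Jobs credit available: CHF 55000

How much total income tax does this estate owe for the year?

Regular income tax:
  CHF 132000 × 9% = CHF 11880
  CHF 218000 × 18% = CHF 39240
  CHF 172700 × 26% = CHF 44902
  → CHF 96022
  Less jobs credit CHF 55000 → CHF 41022

Shadow minimum tax:
  Adjusted income: CHF 522700 + CHF 89400 + CHF 92500 = CHF 704600
  Less exemption CHF 48000 → base CHF 656600
  CHF 656600 × 16% = CHF 105056

CHF 105056 > CHF 41022, so the shadow minimum tax is the binding amount.

CHF 105056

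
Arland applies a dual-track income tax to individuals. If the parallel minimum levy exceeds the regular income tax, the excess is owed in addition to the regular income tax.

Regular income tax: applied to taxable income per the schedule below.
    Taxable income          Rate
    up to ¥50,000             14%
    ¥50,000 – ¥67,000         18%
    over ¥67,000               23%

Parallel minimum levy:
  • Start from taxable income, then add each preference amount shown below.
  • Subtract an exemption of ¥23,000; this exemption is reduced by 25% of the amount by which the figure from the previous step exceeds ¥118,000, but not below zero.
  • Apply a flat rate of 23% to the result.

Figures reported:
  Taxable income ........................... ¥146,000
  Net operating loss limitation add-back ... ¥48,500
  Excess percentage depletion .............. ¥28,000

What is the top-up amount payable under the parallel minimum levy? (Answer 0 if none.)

¥22,945

Regular income tax:
  ¥50,000 × 14% = ¥7,000
  ¥17,000 × 18% = ¥3,060
  ¥79,000 × 23% = ¥18,170
  → ¥28,230

Parallel minimum levy:
  Adjusted income: ¥146,000 + ¥48,500 + ¥28,000 = ¥222,500
  Exemption: 25% × (¥222,500 − ¥118,000) = ¥26,125 ≥ ¥23,000, so the exemption is fully phased out
  Base: ¥222,500 − ¥0 = ¥222,500
  ¥222,500 × 23% = ¥51,175

Excess of parallel minimum levy over regular income tax: ¥51,175 − ¥28,230 = ¥22,945.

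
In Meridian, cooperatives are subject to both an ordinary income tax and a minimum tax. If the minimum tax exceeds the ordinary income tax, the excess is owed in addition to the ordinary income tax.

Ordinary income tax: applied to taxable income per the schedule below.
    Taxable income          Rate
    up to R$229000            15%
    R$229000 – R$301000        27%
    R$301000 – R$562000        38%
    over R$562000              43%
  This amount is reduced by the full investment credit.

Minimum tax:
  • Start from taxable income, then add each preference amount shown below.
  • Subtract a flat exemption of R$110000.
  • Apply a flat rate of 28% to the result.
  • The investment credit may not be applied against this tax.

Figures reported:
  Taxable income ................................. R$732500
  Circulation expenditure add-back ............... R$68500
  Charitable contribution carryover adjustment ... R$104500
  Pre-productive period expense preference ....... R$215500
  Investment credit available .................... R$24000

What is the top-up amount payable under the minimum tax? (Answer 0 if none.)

R$80795

Ordinary income tax:
  R$229000 × 15% = R$34350
  R$72000 × 27% = R$19440
  R$261000 × 38% = R$99180
  R$170500 × 43% = R$73315
  → R$226285
  Less investment credit R$24000 → R$202285

Minimum tax:
  Adjusted income: R$732500 + R$68500 + R$104500 + R$215500 = R$1121000
  Less exemption R$110000 → base R$1011000
  R$1011000 × 28% = R$283080

Excess of minimum tax over ordinary income tax: R$283080 − R$202285 = R$80795.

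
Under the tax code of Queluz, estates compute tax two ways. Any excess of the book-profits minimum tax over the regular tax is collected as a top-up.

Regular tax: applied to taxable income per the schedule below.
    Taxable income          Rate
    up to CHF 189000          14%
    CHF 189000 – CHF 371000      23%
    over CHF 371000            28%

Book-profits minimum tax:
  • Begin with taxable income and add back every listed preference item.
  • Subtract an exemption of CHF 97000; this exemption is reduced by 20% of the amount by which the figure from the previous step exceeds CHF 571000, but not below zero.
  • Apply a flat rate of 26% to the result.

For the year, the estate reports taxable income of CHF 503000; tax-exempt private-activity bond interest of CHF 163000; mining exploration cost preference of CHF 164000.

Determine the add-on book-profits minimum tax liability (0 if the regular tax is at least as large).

Book-profits minimum tax:
  Adjusted income: CHF 503000 + CHF 163000 + CHF 164000 = CHF 830000
  Exemption: CHF 97000 − 20% × (CHF 830000 − CHF 571000) = CHF 97000 − CHF 51800 = CHF 45200
  Base: CHF 830000 − CHF 45200 = CHF 784800
  CHF 784800 × 26% = CHF 204048

Regular tax:
  CHF 189000 × 14% = CHF 26460
  CHF 182000 × 23% = CHF 41860
  CHF 132000 × 28% = CHF 36960
  → CHF 105280

Excess of book-profits minimum tax over regular tax: CHF 204048 − CHF 105280 = CHF 98768.

CHF 98768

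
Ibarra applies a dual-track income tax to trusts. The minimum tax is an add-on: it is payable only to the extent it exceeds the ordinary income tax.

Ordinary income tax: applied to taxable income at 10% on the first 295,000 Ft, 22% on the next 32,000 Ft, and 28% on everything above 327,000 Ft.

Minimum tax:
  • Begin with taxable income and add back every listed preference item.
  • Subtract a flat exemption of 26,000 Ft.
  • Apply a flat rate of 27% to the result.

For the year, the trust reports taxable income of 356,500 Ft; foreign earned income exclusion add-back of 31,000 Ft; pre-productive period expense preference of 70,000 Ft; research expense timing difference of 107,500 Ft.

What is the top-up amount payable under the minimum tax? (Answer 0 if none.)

Ordinary income tax:
  295,000 Ft × 10% = 29,500 Ft
  32,000 Ft × 22% = 7,040 Ft
  29,500 Ft × 28% = 8,260 Ft
  → 44,800 Ft

Minimum tax:
  Adjusted income: 356,500 Ft + 31,000 Ft + 70,000 Ft + 107,500 Ft = 565,000 Ft
  Less exemption 26,000 Ft → base 539,000 Ft
  539,000 Ft × 27% = 145,530 Ft

Excess of minimum tax over ordinary income tax: 145,530 Ft − 44,800 Ft = 100,730 Ft.

100,730 Ft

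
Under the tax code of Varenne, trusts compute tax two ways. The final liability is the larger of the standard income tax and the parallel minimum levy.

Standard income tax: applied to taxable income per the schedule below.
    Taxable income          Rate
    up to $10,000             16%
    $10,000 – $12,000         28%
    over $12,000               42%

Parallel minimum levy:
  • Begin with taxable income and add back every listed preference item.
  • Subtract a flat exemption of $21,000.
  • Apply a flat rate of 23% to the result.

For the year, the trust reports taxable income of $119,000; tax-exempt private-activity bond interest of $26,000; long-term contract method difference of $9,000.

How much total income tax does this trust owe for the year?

$47,100

Standard income tax:
  $10,000 × 16% = $1,600
  $2,000 × 28% = $560
  $107,000 × 42% = $44,940
  → $47,100

Parallel minimum levy:
  Adjusted income: $119,000 + $26,000 + $9,000 = $154,000
  Less exemption $21,000 → base $133,000
  $133,000 × 23% = $30,590

$47,100 > $30,590, so the standard income tax governs.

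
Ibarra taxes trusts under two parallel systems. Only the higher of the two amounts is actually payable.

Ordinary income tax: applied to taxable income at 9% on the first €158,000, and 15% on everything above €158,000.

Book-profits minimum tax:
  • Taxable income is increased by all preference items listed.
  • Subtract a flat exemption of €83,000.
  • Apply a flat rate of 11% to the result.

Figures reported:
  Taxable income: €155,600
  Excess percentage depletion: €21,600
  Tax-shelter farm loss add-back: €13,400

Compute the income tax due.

Ordinary income tax:
  €155,600 × 9% = €14,004

Book-profits minimum tax:
  Adjusted income: €155,600 + €21,600 + €13,400 = €190,600
  Less exemption €83,000 → base €107,600
  €107,600 × 11% = €11,836

€14,004 > €11,836, so the ordinary income tax governs.

€14,004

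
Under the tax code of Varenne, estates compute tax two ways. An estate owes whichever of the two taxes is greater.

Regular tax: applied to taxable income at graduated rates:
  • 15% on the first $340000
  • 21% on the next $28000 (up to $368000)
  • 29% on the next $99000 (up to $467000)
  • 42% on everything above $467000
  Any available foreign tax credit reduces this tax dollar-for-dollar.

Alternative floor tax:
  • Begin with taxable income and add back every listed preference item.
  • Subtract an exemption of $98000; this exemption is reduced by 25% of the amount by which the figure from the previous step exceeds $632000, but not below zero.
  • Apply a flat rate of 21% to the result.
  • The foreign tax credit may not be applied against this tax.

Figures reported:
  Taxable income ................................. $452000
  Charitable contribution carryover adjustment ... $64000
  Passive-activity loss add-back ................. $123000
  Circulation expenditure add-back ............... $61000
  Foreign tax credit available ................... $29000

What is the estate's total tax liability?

Regular tax:
  $340000 × 15% = $51000
  $28000 × 21% = $5880
  $84000 × 29% = $24360
  → $81240
  Less foreign tax credit $29000 → $52240

Alternative floor tax:
  Adjusted income: $452000 + $64000 + $123000 + $61000 = $700000
  Exemption: $98000 − 25% × ($700000 − $632000) = $98000 − $17000 = $81000
  Base: $700000 − $81000 = $619000
  $619000 × 21% = $129990

$129990 > $52240, so the alternative floor tax is the binding amount.

$129990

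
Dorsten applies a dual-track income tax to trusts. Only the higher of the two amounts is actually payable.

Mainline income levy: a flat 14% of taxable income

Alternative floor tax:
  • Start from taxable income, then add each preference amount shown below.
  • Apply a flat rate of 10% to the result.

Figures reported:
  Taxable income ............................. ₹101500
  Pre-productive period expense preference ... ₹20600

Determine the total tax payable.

₹14210

Alternative floor tax:
  Adjusted income: ₹101500 + ₹20600 = ₹122100
  ₹122100 × 10% = ₹12210

Mainline income levy:
  ₹101500 × 14% = ₹14210

₹14210 > ₹12210, so the mainline income levy governs.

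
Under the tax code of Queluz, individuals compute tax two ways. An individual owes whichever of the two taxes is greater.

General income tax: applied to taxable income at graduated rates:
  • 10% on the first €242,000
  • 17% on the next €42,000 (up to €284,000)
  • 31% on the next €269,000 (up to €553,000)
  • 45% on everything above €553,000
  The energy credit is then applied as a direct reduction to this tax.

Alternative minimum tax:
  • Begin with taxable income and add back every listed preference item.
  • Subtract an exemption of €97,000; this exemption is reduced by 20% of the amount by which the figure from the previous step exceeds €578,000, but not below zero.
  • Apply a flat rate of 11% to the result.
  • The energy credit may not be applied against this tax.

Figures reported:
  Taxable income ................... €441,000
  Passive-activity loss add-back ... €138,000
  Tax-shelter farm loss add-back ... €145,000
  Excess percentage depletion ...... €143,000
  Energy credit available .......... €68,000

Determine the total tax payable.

€91,058

General income tax:
  €242,000 × 10% = €24,200
  €42,000 × 17% = €7,140
  €157,000 × 31% = €48,670
  → €80,010
  Less energy credit €68,000 → €12,010

Alternative minimum tax:
  Adjusted income: €441,000 + €138,000 + €145,000 + €143,000 = €867,000
  Exemption: €97,000 − 20% × (€867,000 − €578,000) = €97,000 − €57,800 = €39,200
  Base: €867,000 − €39,200 = €827,800
  €827,800 × 11% = €91,058

€91,058 > €12,010, so the alternative minimum tax is the binding amount.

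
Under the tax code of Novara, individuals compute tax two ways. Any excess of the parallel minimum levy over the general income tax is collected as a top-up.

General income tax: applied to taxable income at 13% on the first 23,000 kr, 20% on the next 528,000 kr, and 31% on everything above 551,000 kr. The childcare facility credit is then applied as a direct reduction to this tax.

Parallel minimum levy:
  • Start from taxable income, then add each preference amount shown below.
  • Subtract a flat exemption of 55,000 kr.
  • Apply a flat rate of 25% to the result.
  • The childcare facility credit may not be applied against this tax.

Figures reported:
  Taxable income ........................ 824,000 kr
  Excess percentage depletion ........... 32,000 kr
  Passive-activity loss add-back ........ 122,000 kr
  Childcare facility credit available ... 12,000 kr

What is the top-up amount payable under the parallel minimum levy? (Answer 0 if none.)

General income tax:
  23,000 kr × 13% = 2,990 kr
  528,000 kr × 20% = 105,600 kr
  273,000 kr × 31% = 84,630 kr
  → 193,220 kr
  Less childcare facility credit 12,000 kr → 181,220 kr

Parallel minimum levy:
  Adjusted income: 824,000 kr + 32,000 kr + 122,000 kr = 978,000 kr
  Less exemption 55,000 kr → base 923,000 kr
  923,000 kr × 25% = 230,750 kr

Excess of parallel minimum levy over general income tax: 230,750 kr − 181,220 kr = 49,530 kr.

49,530 kr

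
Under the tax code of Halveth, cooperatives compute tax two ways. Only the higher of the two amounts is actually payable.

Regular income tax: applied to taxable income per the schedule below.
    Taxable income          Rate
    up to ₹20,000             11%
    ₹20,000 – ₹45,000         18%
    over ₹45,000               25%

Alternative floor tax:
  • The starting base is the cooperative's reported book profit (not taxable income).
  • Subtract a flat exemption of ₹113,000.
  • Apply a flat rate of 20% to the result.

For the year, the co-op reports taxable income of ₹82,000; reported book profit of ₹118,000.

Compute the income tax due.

Regular income tax:
  ₹20,000 × 11% = ₹2,200
  ₹25,000 × 18% = ₹4,500
  ₹37,000 × 25% = ₹9,250
  → ₹15,950

Alternative floor tax:
  Base (reported book profit): ₹118,000
  Less exemption ₹113,000 → base ₹5,000
  ₹5,000 × 20% = ₹1,000

₹15,950 > ₹1,000, so the regular income tax governs.

₹15,950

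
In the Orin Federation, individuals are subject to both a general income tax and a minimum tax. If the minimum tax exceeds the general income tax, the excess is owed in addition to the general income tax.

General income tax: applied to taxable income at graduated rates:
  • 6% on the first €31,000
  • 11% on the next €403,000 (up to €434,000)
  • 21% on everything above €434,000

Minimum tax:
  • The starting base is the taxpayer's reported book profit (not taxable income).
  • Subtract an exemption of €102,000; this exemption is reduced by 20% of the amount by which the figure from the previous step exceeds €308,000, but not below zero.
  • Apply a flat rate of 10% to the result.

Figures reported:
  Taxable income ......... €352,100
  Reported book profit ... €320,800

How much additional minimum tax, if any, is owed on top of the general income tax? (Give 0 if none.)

€0

Minimum tax:
  Base (reported book profit): €320,800
  Exemption: €102,000 − 20% × (€320,800 − €308,000) = €102,000 − €2,560 = €99,440
  Base: €320,800 − €99,440 = €221,360
  €221,360 × 10% = €22,136

General income tax:
  €31,000 × 6% = €1,860
  €321,100 × 11% = €35,321
  → €37,181

€22,136 ≤ €37,181, so no add-on is due.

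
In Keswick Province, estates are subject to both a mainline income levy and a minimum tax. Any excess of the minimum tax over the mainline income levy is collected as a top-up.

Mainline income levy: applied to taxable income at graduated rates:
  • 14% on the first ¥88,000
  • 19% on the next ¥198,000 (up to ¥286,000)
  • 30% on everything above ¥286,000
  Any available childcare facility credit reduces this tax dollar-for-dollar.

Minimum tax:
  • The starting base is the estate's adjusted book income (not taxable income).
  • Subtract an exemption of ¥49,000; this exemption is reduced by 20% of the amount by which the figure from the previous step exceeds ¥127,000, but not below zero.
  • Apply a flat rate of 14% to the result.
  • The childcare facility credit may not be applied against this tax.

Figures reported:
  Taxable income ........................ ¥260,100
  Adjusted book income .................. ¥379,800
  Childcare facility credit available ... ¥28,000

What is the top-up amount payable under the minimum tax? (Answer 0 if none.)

Mainline income levy:
  ¥88,000 × 14% = ¥12,320
  ¥172,100 × 19% = ¥32,699
  → ¥45,019
  Less childcare facility credit ¥28,000 → ¥17,019

Minimum tax:
  Base (adjusted book income): ¥379,800
  Exemption: 20% × (¥379,800 − ¥127,000) = ¥50,560 ≥ ¥49,000, so the exemption is fully phased out
  Base: ¥379,800 − ¥0 = ¥379,800
  ¥379,800 × 14% = ¥53,172

Excess of minimum tax over mainline income levy: ¥53,172 − ¥17,019 = ¥36,153.

¥36,153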